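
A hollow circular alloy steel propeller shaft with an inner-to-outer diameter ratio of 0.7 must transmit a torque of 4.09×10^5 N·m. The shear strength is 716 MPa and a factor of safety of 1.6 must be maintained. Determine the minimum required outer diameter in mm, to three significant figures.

d_o = 183 mm

τ_allow = 716/1.6 = 447.5 MPa.
For a hollow shaft τ = 16T/[πd_o³(1−k⁴)] with k = 0.7, so 1−k⁴ = 0.7599.
d_o³ = 16T/[π τ_allow (1−k⁴)] = 16×4.0900×10^8/(π×447.5×0.7599) = 6.126×10^6 mm³.
d_o = 183.0 mm.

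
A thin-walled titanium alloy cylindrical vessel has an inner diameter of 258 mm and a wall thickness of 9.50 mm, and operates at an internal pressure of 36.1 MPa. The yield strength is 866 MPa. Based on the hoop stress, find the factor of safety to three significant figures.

σ_h = pD/(2t) = 36.1×258/(2×9.50) = 490.2 MPa.
n = 866/490.2 = 1.767.

n = 1.77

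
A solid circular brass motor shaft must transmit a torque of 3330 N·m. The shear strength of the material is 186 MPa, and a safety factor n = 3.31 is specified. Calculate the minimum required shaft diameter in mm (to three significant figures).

Allowable shear stress τ_allow = 186/3.31 = 56.19 MPa.
For a solid shaft τ = 16T/(πd³), so d³ = 16T/(π τ_allow) = 16×3330000/(π×56.19) = 301800 mm³.
d = (301800)^(1/3) = 67.08 mm.

d = 67.1 mm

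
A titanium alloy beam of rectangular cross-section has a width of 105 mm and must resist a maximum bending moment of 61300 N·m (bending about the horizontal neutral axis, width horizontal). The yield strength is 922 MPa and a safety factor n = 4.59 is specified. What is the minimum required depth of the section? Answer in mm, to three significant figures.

σ_allow = 922/4.59 = 200.9 MPa.
For a rectangular section σ = 6M/(bh²), so h² = 6M/(b σ_allow) = 6×6.1300×10^7/(105×200.9) = 17440 mm².
h = 132.1 mm.

h = 132 mm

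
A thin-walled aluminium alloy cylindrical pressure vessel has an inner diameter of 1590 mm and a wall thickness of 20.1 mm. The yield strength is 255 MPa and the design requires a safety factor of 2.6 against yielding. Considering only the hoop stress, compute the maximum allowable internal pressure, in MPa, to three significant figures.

σ_allow = 255/2.6 = 98.08 MPa.
σ_h = pD/(2t) → p_allow = 2σ_allow t/D = 2×98.08×20.1/1590 = 2.480 MPa.

p_allow = 2.48 MPa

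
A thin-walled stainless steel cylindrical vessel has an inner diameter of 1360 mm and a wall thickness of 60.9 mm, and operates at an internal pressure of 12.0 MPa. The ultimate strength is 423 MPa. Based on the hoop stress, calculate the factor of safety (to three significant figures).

σ_h = pD/(2t) = 12.0×1360/(2×60.9) = 134.0 MPa.
n = 423/134.0 = 3.157.

n = 3.16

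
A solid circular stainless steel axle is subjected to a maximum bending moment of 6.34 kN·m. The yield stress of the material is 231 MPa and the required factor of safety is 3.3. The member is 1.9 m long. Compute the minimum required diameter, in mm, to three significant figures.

d = 97.3 mm

σ_allow = 231/3.3 = 70.00 MPa.
For a solid circular section σ = 32M/(πd³), so d³ = 32M/(π σ_allow) = 32×6340000/(π×70.00) = 922600 mm³.
d = 97.35 mm.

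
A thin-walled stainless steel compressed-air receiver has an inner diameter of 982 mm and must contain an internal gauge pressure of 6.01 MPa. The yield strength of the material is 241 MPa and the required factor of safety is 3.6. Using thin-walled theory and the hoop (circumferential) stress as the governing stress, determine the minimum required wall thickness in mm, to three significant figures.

σ_allow = 241/3.6 = 66.94 MPa.
Hoop stress σ_h = pD/(2t), so t = pD/(2σ_allow) = 6.01×982/(2×66.94) = 44.08 mm.

t = 44.1 mm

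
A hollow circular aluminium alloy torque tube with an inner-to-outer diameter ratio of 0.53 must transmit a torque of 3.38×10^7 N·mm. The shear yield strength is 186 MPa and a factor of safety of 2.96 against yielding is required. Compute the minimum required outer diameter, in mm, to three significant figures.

τ_allow = 186/2.96 = 62.84 MPa.
For a hollow shaft τ = 16T/[πd_o³(1−k⁴)] with k = 0.53, so 1−k⁴ = 0.9211.
d_o³ = 16T/[π τ_allow (1−k⁴)] = 16×3.3800×10^7/(π×62.84×0.9211) = 2.974×10^6 mm³.
d_o = 143.8 mm.

d_o = 144 mm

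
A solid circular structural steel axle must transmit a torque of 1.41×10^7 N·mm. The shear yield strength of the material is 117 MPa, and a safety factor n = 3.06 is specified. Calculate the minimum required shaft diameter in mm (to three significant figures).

Allowable shear stress τ_allow = 117/3.06 = 38.24 MPa.
For a solid shaft τ = 16T/(πd³), so d³ = 16T/(π τ_allow) = 16×1.4100×10^7/(π×38.24) = 1.878×10^6 mm³.
d = (1.878×10^6)^(1/3) = 123.4 mm.

d = 123 mm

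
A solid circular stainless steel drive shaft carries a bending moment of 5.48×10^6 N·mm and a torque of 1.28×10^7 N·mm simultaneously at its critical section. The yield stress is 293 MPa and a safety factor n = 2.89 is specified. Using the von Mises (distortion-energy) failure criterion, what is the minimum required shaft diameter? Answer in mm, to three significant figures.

σ_allow = σ_y/n = 293/2.89 = 101.4 MPa.
For a solid shaft σ_b = 32M/(πd³) and τ = 16T/(πd³), so the von Mises stress is σ' = (16/πd³)·√(4M²+3T²).
√(4M²+3T²) = √(4×(5.480×10^6)² + 3×(1.280×10^7)²) = 2.473×10^7 N·mm.
d³ = 16×2.473×10^7/(π×101.4) = 1.242×10^6 mm³.
d = 107.5 mm.

d = 108 mm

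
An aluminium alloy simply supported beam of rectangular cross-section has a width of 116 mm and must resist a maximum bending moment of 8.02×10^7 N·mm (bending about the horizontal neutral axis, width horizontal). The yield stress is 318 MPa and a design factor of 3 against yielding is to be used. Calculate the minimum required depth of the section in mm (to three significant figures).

σ_allow = 318/3 = 106.0 MPa.
For a rectangular section σ = 6M/(bh²), so h² = 6M/(b σ_allow) = 6×8.0200×10^7/(116×106.0) = 39130 mm².
h = 197.8 mm.

h = 198 mm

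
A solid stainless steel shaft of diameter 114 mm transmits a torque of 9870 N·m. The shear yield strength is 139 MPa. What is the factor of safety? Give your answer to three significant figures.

τ = 16T/(πd³) = 16×9870000/(π×114³) = 33.93 MPa.
n = τ_limit/τ = 139/33.93 = 4.097.

n = 4.10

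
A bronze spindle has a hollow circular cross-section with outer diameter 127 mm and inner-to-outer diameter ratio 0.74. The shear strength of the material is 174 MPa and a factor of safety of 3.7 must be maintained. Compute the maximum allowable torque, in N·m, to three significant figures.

T_allow = 13200 N·m

τ_allow = 174/3.7 = 47.03 MPa.
For a hollow shaft T_allow = τ_allow·πd_o³(1−k⁴)/16 with 1−k⁴ = 0.7001, so πd_o³(1−k⁴)/16 = 281600 mm³.
T_allow = 47.03×281600 = 1.324×10^7 N·mm = 13240 N·m.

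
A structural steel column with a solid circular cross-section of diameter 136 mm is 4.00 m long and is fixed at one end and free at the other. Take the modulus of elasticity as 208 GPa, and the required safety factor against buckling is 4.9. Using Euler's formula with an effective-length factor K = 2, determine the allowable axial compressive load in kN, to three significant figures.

P_allow = 110 kN

I = πd⁴/64 = π×136⁴/64 = 1.679×10^7 mm⁴.
Effective length L_e = KL = 2×4.00 m = 8000 mm.
Euler critical load P_cr = π²EI/L_e² = π²×208000×1.679×10^7/8000² = 538700 N.
P_allow = P_cr/n = 538700/4.9 = 109900 N.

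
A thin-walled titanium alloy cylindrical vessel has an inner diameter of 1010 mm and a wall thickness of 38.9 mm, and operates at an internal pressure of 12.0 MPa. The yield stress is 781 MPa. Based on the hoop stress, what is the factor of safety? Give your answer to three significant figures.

n = 5.01

σ_h = pD/(2t) = 12.0×1010/(2×38.9) = 155.8 MPa.
n = 781/155.8 = 5.013.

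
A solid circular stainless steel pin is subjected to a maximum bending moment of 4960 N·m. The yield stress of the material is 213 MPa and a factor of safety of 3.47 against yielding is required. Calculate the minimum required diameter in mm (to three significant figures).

σ_allow = 213/3.47 = 61.38 MPa.
For a solid circular section σ = 32M/(πd³), so d³ = 32M/(π σ_allow) = 32×4960000/(π×61.38) = 823100 mm³.
d = 93.72 mm.

d = 93.7 mm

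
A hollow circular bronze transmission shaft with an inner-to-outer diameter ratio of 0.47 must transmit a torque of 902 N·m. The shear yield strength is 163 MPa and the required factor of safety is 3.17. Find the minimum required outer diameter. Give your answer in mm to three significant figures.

d_o = 45.5 mm

τ_allow = 163/3.17 = 51.42 MPa.
For a hollow shaft τ = 16T/[πd_o³(1−k⁴)] with k = 0.47, so 1−k⁴ = 0.9512.
d_o³ = 16T/[π τ_allow (1−k⁴)] = 16×902000/(π×51.42×0.9512) = 93920 mm³.
d_o = 45.46 mm.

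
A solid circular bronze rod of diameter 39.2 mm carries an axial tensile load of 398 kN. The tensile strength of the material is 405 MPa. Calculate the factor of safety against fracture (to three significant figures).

n = 1.23

A = πd²/4 = 1207 mm².
σ = F/A = 398000/1207 = 329.8 MPa.
n = 405/329.8 = 1.228.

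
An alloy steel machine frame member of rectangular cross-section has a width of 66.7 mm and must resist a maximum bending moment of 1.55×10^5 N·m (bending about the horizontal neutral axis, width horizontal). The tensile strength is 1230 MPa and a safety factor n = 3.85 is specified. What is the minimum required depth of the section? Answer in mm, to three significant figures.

h = 209 mm

σ_allow = 1230/3.85 = 319.5 MPa.
For a rectangular section σ = 6M/(bh²), so h² = 6M/(b σ_allow) = 6×1.5500×10^8/(66.7×319.5) = 43640 mm².
h = 208.9 mm.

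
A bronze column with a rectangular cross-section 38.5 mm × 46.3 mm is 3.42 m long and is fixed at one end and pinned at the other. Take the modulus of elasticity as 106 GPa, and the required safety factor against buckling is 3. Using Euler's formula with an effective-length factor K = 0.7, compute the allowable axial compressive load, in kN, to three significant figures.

P_allow = 13.4 kN

Buckling occurs about the weak axis: I_min = h·b³/12 = 46.3×38.5³/12 = 220200 mm⁴ (b = 38.5 mm is the smaller dimension).
Effective length L_e = KL = 0.7×3.42 m = 2394 mm.
Euler critical load P_cr = π²EI/L_e² = π²×106000×220200/2394² = 40190 N.
P_allow = P_cr/n = 40190/3 = 13400 N.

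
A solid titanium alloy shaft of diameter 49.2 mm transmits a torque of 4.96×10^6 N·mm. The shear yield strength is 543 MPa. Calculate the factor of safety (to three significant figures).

n = 2.56

τ = 16T/(πd³) = 16×4960000/(π×49.2³) = 212.1 MPa.
n = τ_limit/τ = 543/212.1 = 2.560.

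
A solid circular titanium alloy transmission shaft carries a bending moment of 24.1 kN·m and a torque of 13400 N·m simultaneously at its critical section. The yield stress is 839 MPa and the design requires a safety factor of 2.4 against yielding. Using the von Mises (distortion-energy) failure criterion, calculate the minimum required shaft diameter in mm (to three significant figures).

σ_allow = σ_y/n = 839/2.4 = 349.6 MPa.
For a solid shaft σ_b = 32M/(πd³) and τ = 16T/(πd³), so the von Mises stress is σ' = (16/πd³)·√(4M²+3T²).
√(4M²+3T²) = √(4×(2.410×10^7)² + 3×(1.340×10^7)²) = 5.350×10^7 N·mm.
d³ = 16×5.350×10^7/(π×349.6) = 779400 mm³.
d = 92.03 mm.

d = 92.0 mm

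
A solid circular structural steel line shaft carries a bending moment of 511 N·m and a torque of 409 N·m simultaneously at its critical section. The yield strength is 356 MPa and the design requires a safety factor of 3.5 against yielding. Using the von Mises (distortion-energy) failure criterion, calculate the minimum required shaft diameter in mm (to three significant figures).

σ_allow = σ_y/n = 356/3.5 = 101.7 MPa.
For a solid shaft σ_b = 32M/(πd³) and τ = 16T/(πd³), so the von Mises stress is σ' = (16/πd³)·√(4M²+3T²).
√(4M²+3T²) = √(4×(511000)² + 3×(409000)²) = 1.244×10^6 N·mm.
d³ = 16×1.244×10^6/(π×101.7) = 62260 mm³.
d = 39.64 mm.

d = 39.6 mm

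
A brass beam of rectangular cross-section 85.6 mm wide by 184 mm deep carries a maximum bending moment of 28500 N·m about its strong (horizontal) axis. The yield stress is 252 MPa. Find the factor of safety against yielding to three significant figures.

Section modulus S = bh²/6 = 85.6×184²/6 = 483000 mm³.
σ = M/S = 2.8500×10^7/483000 = 59.00 MPa.
n = 252/59.00 = 4.271.

n = 4.27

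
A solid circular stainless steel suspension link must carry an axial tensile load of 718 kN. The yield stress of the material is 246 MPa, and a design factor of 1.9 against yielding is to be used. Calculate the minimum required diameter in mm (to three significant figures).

d = 84.0 mm

Allowable stress σ_allow = 246/1.9 = 129.5 MPa.
Required area A = F/σ_allow = 718000/129.5 = 5546 mm².
A = πd²/4 → d = √(4A/π) = 84.03 mm.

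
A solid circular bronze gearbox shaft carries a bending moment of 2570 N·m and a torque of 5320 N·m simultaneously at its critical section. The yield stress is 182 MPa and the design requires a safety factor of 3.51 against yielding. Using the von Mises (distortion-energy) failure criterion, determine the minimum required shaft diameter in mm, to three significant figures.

d = 101 mm

σ_allow = σ_y/n = 182/3.51 = 51.85 MPa.
For a solid shaft σ_b = 32M/(πd³) and τ = 16T/(πd³), so the von Mises stress is σ' = (16/πd³)·√(4M²+3T²).
√(4M²+3T²) = √(4×(2.570×10^6)² + 3×(5.320×10^6)²) = 1.055×10^7 N·mm.
d³ = 16×1.055×10^7/(π×51.85) = 1.036×10^6 mm³.
d = 101.2 mm.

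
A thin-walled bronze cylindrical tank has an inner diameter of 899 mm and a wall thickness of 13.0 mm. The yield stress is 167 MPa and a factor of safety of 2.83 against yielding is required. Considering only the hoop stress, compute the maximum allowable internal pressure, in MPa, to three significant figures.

p_allow = 1.71 MPa

σ_allow = 167/2.83 = 59.01 MPa.
σ_h = pD/(2t) → p_allow = 2σ_allow t/D = 2×59.01×13.0/899 = 1.707 MPa.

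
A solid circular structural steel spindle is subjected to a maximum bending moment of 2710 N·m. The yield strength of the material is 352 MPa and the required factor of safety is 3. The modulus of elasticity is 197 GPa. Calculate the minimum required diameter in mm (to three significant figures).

σ_allow = 352/3 = 117.3 MPa.
For a solid circular section σ = 32M/(πd³), so d³ = 32M/(π σ_allow) = 32×2710000/(π×117.3) = 235300 mm³.
d = 61.73 mm.

d = 61.7 mm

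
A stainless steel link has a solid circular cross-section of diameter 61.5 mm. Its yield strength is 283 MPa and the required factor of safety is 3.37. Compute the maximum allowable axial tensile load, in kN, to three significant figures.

F_allow = 249 kN

σ_allow = 283/3.37 = 83.98 MPa.
A = πd²/4 = π×61.5²/4 = 2971 mm².
F_allow = σ_allow × A = 83.98×2971 = 249500 N.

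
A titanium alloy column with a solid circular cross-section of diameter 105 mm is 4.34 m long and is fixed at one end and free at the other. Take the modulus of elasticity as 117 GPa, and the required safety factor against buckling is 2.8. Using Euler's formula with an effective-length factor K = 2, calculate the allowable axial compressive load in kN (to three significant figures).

P_allow = 32.7 kN

I = πd⁴/64 = π×105⁴/64 = 5.967×10^6 mm⁴.
Effective length L_e = KL = 2×4.34 m = 8680 mm.
Euler critical load P_cr = π²EI/L_e² = π²×117000×5.967×10^6/8680² = 91450 N.
P_allow = P_cr/n = 91450/2.8 = 32660 N.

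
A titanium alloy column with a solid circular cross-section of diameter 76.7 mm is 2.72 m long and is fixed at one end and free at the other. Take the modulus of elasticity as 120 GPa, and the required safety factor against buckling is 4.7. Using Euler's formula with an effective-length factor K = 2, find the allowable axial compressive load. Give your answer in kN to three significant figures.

P_allow = 14.5 kN

I = πd⁴/64 = π×76.7⁴/64 = 1.699×10^6 mm⁴.
Effective length L_e = KL = 2×2.72 m = 5440 mm.
Euler critical load P_cr = π²EI/L_e² = π²×120000×1.699×10^6/5440² = 67990 N.
P_allow = P_cr/n = 67990/4.7 = 14470 N.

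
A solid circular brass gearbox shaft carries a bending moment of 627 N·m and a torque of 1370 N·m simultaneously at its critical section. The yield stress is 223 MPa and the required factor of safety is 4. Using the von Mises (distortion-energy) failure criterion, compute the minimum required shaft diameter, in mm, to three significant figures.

σ_allow = σ_y/n = 223/4 = 55.75 MPa.
For a solid shaft σ_b = 32M/(πd³) and τ = 16T/(πd³), so the von Mises stress is σ' = (16/πd³)·√(4M²+3T²).
√(4M²+3T²) = √(4×(627000)² + 3×(1.370×10^6)²) = 2.684×10^6 N·mm.
d³ = 16×2.684×10^6/(π×55.75) = 245200 mm³.
d = 62.59 mm.

d = 62.6 mm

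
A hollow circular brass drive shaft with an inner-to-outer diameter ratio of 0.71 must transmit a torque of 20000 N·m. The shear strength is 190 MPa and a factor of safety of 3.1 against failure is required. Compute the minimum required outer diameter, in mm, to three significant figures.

d_o = 131 mm

τ_allow = 190/3.1 = 61.29 MPa.
For a hollow shaft τ = 16T/[πd_o³(1−k⁴)] with k = 0.71, so 1−k⁴ = 0.7459.
d_o³ = 16T/[π τ_allow (1−k⁴)] = 16×2.0000×10^7/(π×61.29×0.7459) = 2.228×10^6 mm³.
d_o = 130.6 mm.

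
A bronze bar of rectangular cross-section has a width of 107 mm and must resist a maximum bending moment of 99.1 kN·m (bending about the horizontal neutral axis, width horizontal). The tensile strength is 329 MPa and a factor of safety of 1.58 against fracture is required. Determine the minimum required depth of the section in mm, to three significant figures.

σ_allow = 329/1.58 = 208.2 MPa.
For a rectangular section σ = 6M/(bh²), so h² = 6M/(b σ_allow) = 6×9.9100×10^7/(107×208.2) = 26690 mm².
h = 163.4 mm.

h = 163 mm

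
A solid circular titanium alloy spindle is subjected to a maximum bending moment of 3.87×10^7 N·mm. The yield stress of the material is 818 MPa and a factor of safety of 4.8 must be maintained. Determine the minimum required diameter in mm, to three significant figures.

σ_allow = 818/4.8 = 170.4 MPa.
For a solid circular section σ = 32M/(πd³), so d³ = 32M/(π σ_allow) = 32×3.8700×10^7/(π×170.4) = 2.313×10^6 mm³.
d = 132.3 mm.

d = 132 mm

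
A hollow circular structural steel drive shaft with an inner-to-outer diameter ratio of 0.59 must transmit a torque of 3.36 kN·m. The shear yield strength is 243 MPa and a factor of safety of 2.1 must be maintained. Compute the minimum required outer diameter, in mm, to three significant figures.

d_o = 55.2 mm

τ_allow = 243/2.1 = 115.7 MPa.
For a hollow shaft τ = 16T/[πd_o³(1−k⁴)] with k = 0.59, so 1−k⁴ = 0.8788.
d_o³ = 16T/[π τ_allow (1−k⁴)] = 16×3360000/(π×115.7×0.8788) = 168300 mm³.
d_o = 55.21 mm.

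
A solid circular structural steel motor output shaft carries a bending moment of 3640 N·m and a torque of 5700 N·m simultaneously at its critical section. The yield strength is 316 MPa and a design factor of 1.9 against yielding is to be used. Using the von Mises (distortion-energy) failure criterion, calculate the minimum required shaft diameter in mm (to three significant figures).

σ_allow = σ_y/n = 316/1.9 = 166.3 MPa.
For a solid shaft σ_b = 32M/(πd³) and τ = 16T/(πd³), so the von Mises stress is σ' = (16/πd³)·√(4M²+3T²).
√(4M²+3T²) = √(4×(3.640×10^6)² + 3×(5.700×10^6)²) = 1.227×10^7 N·mm.
d³ = 16×1.227×10^7/(π×166.3) = 375600 mm³.
d = 72.15 mm.

d = 72.2 mm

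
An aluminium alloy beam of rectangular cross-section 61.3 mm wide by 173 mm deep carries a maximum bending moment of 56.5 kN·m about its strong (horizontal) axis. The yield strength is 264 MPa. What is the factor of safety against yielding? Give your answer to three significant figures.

n = 1.43

Section modulus S = bh²/6 = 61.3×173²/6 = 305800 mm³.
σ = M/S = 5.6500×10^7/305800 = 184.8 MPa.
n = 264/184.8 = 1.429.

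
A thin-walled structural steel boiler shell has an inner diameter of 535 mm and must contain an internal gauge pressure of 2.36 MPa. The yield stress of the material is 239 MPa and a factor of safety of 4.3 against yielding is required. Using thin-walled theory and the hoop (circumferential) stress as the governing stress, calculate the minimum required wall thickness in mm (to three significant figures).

t = 11.4 mm

σ_allow = 239/4.3 = 55.58 MPa.
Hoop stress σ_h = pD/(2t), so t = pD/(2σ_allow) = 2.36×535/(2×55.58) = 11.36 mm.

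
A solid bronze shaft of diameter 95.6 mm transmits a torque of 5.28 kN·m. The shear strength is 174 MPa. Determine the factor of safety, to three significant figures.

τ = 16T/(πd³) = 16×5280000/(π×95.6³) = 30.78 MPa.
n = τ_limit/τ = 174/30.78 = 5.654.

n = 5.65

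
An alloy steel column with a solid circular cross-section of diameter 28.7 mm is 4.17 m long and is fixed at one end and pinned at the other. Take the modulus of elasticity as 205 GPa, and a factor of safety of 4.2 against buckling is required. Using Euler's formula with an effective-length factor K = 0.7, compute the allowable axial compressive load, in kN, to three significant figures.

P_allow = 1.88 kN

I = πd⁴/64 = π×28.7⁴/64 = 33300 mm⁴.
Effective length L_e = KL = 0.7×4.17 m = 2919 mm.
Euler critical load P_cr = π²EI/L_e² = π²×205000×33300/2919² = 7908 N.
P_allow = P_cr/n = 7908/4.2 = 1883 N.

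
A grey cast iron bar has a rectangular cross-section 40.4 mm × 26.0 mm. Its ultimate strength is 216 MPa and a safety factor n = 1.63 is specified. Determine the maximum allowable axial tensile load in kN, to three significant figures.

σ_allow = 216/1.63 = 132.5 MPa.
A = 40.4×26.0 = 1050 mm².
F_allow = σ_allow × A = 132.5×1050 = 139200 N.

F_allow = 139 kN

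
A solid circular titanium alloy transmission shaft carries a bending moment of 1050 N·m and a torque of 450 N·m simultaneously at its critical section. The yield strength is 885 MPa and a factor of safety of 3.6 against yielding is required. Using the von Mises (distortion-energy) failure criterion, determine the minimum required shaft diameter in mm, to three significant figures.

σ_allow = σ_y/n = 885/3.6 = 245.8 MPa.
For a solid shaft σ_b = 32M/(πd³) and τ = 16T/(πd³), so the von Mises stress is σ' = (16/πd³)·√(4M²+3T²).
√(4M²+3T²) = √(4×(1.050×10^6)² + 3×(450000)²) = 2.240×10^6 N·mm.
d³ = 16×2.240×10^6/(π×245.8) = 46410 mm³.
d = 35.94 mm.

d = 35.9 mm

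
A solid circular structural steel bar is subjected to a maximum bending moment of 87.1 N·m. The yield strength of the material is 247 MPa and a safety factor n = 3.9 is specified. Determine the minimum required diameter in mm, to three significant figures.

d = 24.1 mm

σ_allow = 247/3.9 = 63.33 MPa.
For a solid circular section σ = 32M/(πd³), so d³ = 32M/(π σ_allow) = 32×87100/(π×63.33) = 14010 mm³.
d = 24.11 mm.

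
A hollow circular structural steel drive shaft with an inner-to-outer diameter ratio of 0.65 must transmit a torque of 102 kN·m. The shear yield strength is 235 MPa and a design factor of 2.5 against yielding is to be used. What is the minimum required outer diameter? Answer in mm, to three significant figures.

d_o = 189 mm

τ_allow = 235/2.5 = 94.00 MPa.
For a hollow shaft τ = 16T/[πd_o³(1−k⁴)] with k = 0.65, so 1−k⁴ = 0.8215.
d_o³ = 16T/[π τ_allow (1−k⁴)] = 16×1.0200×10^8/(π×94.00×0.8215) = 6.727×10^6 mm³.
d_o = 188.8 mm.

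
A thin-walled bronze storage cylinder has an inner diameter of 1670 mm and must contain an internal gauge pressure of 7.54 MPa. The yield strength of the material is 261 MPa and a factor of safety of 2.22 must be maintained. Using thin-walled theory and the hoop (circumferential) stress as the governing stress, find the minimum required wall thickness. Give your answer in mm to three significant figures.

σ_allow = 261/2.22 = 117.6 MPa.
Hoop stress σ_h = pD/(2t), so t = pD/(2σ_allow) = 7.54×1670/(2×117.6) = 53.55 mm.

t = 53.6 mm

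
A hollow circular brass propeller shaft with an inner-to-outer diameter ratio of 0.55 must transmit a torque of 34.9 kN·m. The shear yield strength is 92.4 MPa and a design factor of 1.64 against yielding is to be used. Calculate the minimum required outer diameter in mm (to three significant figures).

d_o = 151 mm

τ_allow = 92.4/1.64 = 56.34 MPa.
For a hollow shaft τ = 16T/[πd_o³(1−k⁴)] with k = 0.55, so 1−k⁴ = 0.9085.
d_o³ = 16T/[π τ_allow (1−k⁴)] = 16×3.4900×10^7/(π×56.34×0.9085) = 3.473×10^6 mm³.
d_o = 151.4 mm.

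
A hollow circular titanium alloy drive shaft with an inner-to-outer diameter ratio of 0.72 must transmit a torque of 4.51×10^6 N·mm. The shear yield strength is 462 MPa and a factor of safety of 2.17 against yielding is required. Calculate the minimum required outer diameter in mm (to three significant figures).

d_o = 52.8 mm

τ_allow = 462/2.17 = 212.9 MPa.
For a hollow shaft τ = 16T/[πd_o³(1−k⁴)] with k = 0.72, so 1−k⁴ = 0.7313.
d_o³ = 16T/[π τ_allow (1−k⁴)] = 16×4510000/(π×212.9×0.7313) = 147500 mm³.
d_o = 52.84 mm.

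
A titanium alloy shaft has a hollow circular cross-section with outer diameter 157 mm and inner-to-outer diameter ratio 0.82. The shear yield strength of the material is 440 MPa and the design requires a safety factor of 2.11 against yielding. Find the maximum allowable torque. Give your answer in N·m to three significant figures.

τ_allow = 440/2.11 = 208.5 MPa.
For a hollow shaft T_allow = τ_allow·πd_o³(1−k⁴)/16 with 1−k⁴ = 0.5479, so πd_o³(1−k⁴)/16 = 416300 mm³.
T_allow = 208.5×416300 = 8.681×10^7 N·mm = 86810 N·m.

T_allow = 86800 N·m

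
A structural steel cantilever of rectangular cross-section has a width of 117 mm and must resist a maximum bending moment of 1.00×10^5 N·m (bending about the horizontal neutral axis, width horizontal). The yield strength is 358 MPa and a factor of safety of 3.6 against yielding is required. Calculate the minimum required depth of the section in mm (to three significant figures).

σ_allow = 358/3.6 = 99.44 MPa.
For a rectangular section σ = 6M/(bh²), so h² = 6M/(b σ_allow) = 6×1.0000×10^8/(117×99.44) = 51570 mm².
h = 227.1 mm.

h = 227 mm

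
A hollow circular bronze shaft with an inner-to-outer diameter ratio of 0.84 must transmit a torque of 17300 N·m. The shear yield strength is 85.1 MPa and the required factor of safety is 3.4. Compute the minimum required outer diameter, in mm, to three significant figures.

d_o = 191 mm

τ_allow = 85.1/3.4 = 25.03 MPa.
For a hollow shaft τ = 16T/[πd_o³(1−k⁴)] with k = 0.84, so 1−k⁴ = 0.5021.
d_o³ = 16T/[π τ_allow (1−k⁴)] = 16×1.7300×10^7/(π×25.03×0.5021) = 7.011×10^6 mm³.
d_o = 191.4 mm.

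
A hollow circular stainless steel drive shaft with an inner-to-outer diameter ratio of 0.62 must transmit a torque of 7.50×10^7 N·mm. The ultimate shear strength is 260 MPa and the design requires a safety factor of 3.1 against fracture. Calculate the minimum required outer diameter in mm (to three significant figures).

d_o = 175 mm

τ_allow = 260/3.1 = 83.87 MPa.
For a hollow shaft τ = 16T/[πd_o³(1−k⁴)] with k = 0.62, so 1−k⁴ = 0.8522.
d_o³ = 16T/[π τ_allow (1−k⁴)] = 16×7.5000×10^7/(π×83.87×0.8522) = 5.344×10^6 mm³.
d_o = 174.8 mm.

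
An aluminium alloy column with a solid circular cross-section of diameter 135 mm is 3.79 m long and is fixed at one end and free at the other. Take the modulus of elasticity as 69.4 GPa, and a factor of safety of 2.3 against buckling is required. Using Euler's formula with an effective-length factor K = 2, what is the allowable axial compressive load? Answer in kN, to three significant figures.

I = πd⁴/64 = π×135⁴/64 = 1.630×10^7 mm⁴.
Effective length L_e = KL = 2×3.79 m = 7580 mm.
Euler critical load P_cr = π²EI/L_e² = π²×69400×1.630×10^7/7580² = 194400 N.
P_allow = P_cr/n = 194400/2.3 = 84510 N.

P_allow = 84.5 kN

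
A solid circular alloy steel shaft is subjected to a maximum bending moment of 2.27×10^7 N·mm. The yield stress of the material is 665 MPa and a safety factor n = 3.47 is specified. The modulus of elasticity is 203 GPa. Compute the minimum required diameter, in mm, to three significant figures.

σ_allow = 665/3.47 = 191.6 MPa.
For a solid circular section σ = 32M/(πd³), so d³ = 32M/(π σ_allow) = 32×2.2700×10^7/(π×191.6) = 1.207×10^6 mm³.
d = 106.5 mm.

d = 106 mm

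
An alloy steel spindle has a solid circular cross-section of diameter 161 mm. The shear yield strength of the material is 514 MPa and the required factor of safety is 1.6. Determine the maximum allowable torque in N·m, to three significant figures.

T_allow = 2.63×10^5 N·m

τ_allow = 514/1.6 = 321.2 MPa.
For a solid shaft T_allow = τ_allow·πd³/16; πd³/16 = π×161³/16 = 819400 mm³.
T_allow = 321.2×819400 = 2.632×10^8 N·mm = 263200 N·m.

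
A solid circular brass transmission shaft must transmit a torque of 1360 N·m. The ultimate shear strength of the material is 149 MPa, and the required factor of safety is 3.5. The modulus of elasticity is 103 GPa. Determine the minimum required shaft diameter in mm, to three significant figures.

Allowable shear stress τ_allow = 149/3.5 = 42.57 MPa.
For a solid shaft τ = 16T/(πd³), so d³ = 16T/(π τ_allow) = 16×1360000/(π×42.57) = 162700 mm³.
d = (162700)^(1/3) = 54.59 mm.

d = 54.6 mm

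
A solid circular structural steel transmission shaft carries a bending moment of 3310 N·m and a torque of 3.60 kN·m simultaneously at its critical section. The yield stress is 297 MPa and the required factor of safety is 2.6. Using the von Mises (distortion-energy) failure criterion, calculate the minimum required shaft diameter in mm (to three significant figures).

σ_allow = σ_y/n = 297/2.6 = 114.2 MPa.
For a solid shaft σ_b = 32M/(πd³) and τ = 16T/(πd³), so the von Mises stress is σ' = (16/πd³)·√(4M²+3T²).
√(4M²+3T²) = √(4×(3.310×10^6)² + 3×(3.600×10^6)²) = 9.094×10^6 N·mm.
d³ = 16×9.094×10^6/(π×114.2) = 405500 mm³.
d = 74.01 mm.

d = 74.0 mm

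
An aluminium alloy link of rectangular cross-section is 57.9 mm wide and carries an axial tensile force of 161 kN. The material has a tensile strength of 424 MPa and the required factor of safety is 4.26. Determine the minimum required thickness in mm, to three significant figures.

t = 27.9 mm

σ_allow = 424/4.26 = 99.53 MPa.
Required area A = F/σ_allow = 161000/99.53 = 1618 mm².
t = A/w = 1618/57.9 = 27.94 mm.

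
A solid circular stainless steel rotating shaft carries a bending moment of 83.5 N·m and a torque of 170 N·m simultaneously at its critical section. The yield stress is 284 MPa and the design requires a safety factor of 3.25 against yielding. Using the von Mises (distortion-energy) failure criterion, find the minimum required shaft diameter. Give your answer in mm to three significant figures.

d = 27.0 mm

σ_allow = σ_y/n = 284/3.25 = 87.38 MPa.
For a solid shaft σ_b = 32M/(πd³) and τ = 16T/(πd³), so the von Mises stress is σ' = (16/πd³)·√(4M²+3T²).
√(4M²+3T²) = √(4×(83500)² + 3×(170000)²) = 338500 N·mm.
d³ = 16×338500/(π×87.38) = 19730 mm³.
d = 27.02 mm.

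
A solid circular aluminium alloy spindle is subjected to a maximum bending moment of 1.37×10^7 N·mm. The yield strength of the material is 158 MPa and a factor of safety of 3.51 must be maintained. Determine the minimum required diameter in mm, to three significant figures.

σ_allow = 158/3.51 = 45.01 MPa.
For a solid circular section σ = 32M/(πd³), so d³ = 32M/(π σ_allow) = 32×1.3700×10^7/(π×45.01) = 3.100×10^6 mm³.
d = 145.8 mm.

d = 146 mm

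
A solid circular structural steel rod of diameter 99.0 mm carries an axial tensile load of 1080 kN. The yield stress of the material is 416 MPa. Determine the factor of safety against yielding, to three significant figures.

A = πd²/4 = 7698 mm².
σ = F/A = 1080000/7698 = 140.3 MPa.
n = 416/140.3 = 2.965.

n = 2.97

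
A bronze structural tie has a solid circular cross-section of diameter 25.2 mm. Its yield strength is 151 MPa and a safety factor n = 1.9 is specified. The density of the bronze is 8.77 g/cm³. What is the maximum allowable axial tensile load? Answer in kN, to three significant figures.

F_allow = 39.6 kN

σ_allow = 151/1.9 = 79.47 MPa.
A = πd²/4 = π×25.2²/4 = 498.8 mm².
F_allow = σ_allow × A = 79.47×498.8 = 39640 N.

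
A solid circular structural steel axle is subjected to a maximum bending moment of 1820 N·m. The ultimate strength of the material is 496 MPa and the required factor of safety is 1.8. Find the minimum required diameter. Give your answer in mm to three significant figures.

d = 40.7 mm

σ_allow = 496/1.8 = 275.6 MPa.
For a solid circular section σ = 32M/(πd³), so d³ = 32M/(π σ_allow) = 32×1820000/(π×275.6) = 67280 mm³.
d = 40.67 mm.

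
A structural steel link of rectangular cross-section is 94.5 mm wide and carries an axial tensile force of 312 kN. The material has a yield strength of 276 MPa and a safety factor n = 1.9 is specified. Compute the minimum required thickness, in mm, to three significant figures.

σ_allow = 276/1.9 = 145.3 MPa.
Required area A = F/σ_allow = 312000/145.3 = 2148 mm².
t = A/w = 2148/94.5 = 22.73 mm.

t = 22.7 mm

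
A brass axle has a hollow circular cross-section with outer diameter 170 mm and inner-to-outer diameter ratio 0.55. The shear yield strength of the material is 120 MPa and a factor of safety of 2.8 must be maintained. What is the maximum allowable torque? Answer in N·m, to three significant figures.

τ_allow = 120/2.8 = 42.86 MPa.
For a hollow shaft T_allow = τ_allow·πd_o³(1−k⁴)/16 with 1−k⁴ = 0.9085, so πd_o³(1−k⁴)/16 = 876400 mm³.
T_allow = 42.86×876400 = 3.756×10^7 N·mm = 37560 N·m.

T_allow = 37600 N·m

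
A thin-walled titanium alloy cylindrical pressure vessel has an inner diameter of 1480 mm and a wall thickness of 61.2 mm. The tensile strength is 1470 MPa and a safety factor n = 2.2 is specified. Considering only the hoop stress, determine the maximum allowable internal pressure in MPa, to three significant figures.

σ_allow = 1470/2.2 = 668.2 MPa.
σ_h = pD/(2t) → p_allow = 2σ_allow t/D = 2×668.2×61.2/1480 = 55.26 MPa.

p_allow = 55.3 MPa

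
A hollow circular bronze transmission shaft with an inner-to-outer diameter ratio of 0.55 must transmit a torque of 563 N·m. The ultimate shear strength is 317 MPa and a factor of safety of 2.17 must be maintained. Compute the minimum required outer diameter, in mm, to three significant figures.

τ_allow = 317/2.17 = 146.1 MPa.
For a hollow shaft τ = 16T/[πd_o³(1−k⁴)] with k = 0.55, so 1−k⁴ = 0.9085.
d_o³ = 16T/[π τ_allow (1−k⁴)] = 16×563000/(π×146.1×0.9085) = 21610 mm³.
d_o = 27.85 mm.

d_o = 27.9 mm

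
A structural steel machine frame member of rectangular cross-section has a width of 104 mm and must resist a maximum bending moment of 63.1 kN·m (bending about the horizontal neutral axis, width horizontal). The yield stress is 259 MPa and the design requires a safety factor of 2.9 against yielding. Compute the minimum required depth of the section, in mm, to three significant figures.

h = 202 mm

σ_allow = 259/2.9 = 89.31 MPa.
For a rectangular section σ = 6M/(bh²), so h² = 6M/(b σ_allow) = 6×6.3100×10^7/(104×89.31) = 40760 mm².
h = 201.9 mm.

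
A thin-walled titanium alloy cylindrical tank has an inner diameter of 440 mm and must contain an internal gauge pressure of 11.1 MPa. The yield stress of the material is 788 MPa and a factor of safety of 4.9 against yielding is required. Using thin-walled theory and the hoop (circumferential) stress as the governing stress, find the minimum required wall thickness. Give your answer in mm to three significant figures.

σ_allow = 788/4.9 = 160.8 MPa.
Hoop stress σ_h = pD/(2t), so t = pD/(2σ_allow) = 11.1×440/(2×160.8) = 15.19 mm.

t = 15.2 mm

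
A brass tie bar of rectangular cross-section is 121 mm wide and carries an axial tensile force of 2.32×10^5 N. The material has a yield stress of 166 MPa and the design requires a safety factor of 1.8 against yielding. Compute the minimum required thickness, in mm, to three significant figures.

t = 20.8 mm

σ_allow = 166/1.8 = 92.22 MPa.
Required area A = F/σ_allow = 232000/92.22 = 2516 mm².
t = A/w = 2516/121 = 20.79 mm.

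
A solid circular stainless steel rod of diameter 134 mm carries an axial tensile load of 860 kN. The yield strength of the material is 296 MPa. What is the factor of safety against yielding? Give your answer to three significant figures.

A = πd²/4 = 14100 mm².
σ = F/A = 860000/14100 = 60.98 MPa.
n = 296/60.98 = 4.854.

n = 4.85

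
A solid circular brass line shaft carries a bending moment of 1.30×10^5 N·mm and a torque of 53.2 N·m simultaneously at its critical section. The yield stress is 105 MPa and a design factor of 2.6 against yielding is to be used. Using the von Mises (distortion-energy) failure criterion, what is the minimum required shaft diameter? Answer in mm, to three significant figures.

σ_allow = σ_y/n = 105/2.6 = 40.38 MPa.
For a solid shaft σ_b = 32M/(πd³) and τ = 16T/(πd³), so the von Mises stress is σ' = (16/πd³)·√(4M²+3T²).
√(4M²+3T²) = √(4×(130000)² + 3×(53200)²) = 275800 N·mm.
d³ = 16×275800/(π×40.38) = 34790 mm³.
d = 32.64 mm.

d = 32.6 mm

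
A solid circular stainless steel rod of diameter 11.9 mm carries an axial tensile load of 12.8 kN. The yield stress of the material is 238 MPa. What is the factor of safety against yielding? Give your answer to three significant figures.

A = πd²/4 = 111.2 mm².
σ = F/A = 12800/111.2 = 115.1 MPa.
n = 238/115.1 = 2.068.

n = 2.07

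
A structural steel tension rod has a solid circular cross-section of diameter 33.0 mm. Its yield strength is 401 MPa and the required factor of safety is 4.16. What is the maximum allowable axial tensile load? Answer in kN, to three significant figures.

σ_allow = 401/4.16 = 96.39 MPa.
A = πd²/4 = π×33.0²/4 = 855.3 mm².
F_allow = σ_allow × A = 96.39×855.3 = 82450 N.

F_allow = 82.4 kN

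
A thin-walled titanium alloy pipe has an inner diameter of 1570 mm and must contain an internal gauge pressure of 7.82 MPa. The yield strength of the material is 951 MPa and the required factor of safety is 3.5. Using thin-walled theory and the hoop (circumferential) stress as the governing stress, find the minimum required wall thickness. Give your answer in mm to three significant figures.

t = 22.6 mm

σ_allow = 951/3.5 = 271.7 MPa.
Hoop stress σ_h = pD/(2t), so t = pD/(2σ_allow) = 7.82×1570/(2×271.7) = 22.59 mm.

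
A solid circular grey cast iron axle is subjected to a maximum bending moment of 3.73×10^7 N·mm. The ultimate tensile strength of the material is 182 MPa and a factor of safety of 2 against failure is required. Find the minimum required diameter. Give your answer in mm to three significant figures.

d = 161 mm

σ_allow = 182/2 = 91.00 MPa.
For a solid circular section σ = 32M/(πd³), so d³ = 32M/(π σ_allow) = 32×3.7300×10^7/(π×91.00) = 4.175×10^6 mm³.
d = 161.0 mm.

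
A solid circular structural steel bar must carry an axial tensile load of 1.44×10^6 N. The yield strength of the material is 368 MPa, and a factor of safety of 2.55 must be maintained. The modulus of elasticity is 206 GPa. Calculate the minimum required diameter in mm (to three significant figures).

d = 113 mm

Allowable stress σ_allow = 368/2.55 = 144.3 MPa.
Required area A = F/σ_allow = 1440000/144.3 = 9978 mm².
A = πd²/4 → d = √(4A/π) = 112.7 mm.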